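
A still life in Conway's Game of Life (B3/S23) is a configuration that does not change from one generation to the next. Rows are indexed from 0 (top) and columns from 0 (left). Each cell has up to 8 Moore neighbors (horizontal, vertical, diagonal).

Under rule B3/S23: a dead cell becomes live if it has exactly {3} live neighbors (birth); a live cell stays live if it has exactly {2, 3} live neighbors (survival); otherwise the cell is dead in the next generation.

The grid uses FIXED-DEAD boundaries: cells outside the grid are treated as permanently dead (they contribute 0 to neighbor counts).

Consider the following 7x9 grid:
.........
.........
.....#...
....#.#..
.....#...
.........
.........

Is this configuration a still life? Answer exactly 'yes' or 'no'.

Compute generation 1 and compare to generation 0 (given above):
Generation 1:
.........
.........
.....#...
....#.#..
.....#...
.........
.........
The grids are IDENTICAL -> still life.

Answer: yes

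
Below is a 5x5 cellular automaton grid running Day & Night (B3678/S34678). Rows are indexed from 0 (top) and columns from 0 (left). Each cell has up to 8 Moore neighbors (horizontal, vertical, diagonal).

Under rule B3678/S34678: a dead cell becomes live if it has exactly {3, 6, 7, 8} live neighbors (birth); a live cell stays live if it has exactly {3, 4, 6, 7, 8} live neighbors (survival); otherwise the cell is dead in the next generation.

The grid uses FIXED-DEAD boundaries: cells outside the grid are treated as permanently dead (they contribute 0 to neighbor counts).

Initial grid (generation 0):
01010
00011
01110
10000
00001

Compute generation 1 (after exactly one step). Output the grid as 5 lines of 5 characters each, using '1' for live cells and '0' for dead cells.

Answer: 00101
01111
00111
01110
00000

Derivation:
Simulating step by step:
Generation 0 (given above): 9 live cells
Generation 1: 12 live cells
(generation 1 grid is the final answer)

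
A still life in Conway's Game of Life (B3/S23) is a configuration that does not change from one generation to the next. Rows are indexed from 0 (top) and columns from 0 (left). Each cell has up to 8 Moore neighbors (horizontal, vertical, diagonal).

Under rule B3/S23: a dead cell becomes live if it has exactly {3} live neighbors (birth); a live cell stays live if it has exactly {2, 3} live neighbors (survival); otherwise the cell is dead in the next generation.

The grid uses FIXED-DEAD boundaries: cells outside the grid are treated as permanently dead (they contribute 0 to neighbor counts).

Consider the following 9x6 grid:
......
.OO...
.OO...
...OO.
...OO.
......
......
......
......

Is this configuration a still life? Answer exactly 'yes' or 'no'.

Answer: no

Derivation:
Compute generation 1 and compare to generation 0 (given above):
Generation 1:
......
.OO...
.O....
....O.
...OO.
......
......
......
......
Cell (2,2) differs: gen0=1 vs gen1=0 -> NOT a still life.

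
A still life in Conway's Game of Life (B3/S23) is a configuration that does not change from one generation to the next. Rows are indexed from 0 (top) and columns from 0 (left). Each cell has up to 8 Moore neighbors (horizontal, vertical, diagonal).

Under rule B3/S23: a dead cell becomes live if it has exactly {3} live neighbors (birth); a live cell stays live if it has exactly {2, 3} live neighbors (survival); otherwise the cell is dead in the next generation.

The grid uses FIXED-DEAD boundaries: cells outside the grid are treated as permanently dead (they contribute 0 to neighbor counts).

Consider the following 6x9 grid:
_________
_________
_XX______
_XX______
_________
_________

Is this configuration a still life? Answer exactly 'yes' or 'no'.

Answer: yes

Derivation:
Compute generation 1 and compare to generation 0 (given above):
Generation 1:
_________
_________
_XX______
_XX______
_________
_________
The grids are IDENTICAL -> still life.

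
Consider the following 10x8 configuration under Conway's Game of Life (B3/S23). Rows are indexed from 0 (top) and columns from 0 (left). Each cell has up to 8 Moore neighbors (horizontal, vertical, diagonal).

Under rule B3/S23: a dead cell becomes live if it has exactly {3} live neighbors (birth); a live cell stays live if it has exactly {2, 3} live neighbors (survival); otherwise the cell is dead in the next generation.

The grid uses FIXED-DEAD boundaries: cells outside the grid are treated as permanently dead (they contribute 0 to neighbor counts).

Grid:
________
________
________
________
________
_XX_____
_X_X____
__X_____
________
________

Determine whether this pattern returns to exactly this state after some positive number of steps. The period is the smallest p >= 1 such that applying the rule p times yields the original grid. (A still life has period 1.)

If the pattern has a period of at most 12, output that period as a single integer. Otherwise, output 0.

Answer: 1

Derivation:
Simulating and comparing each generation to the original:
Gen 0 (original, given above): 5 live cells
Gen 1: 5 live cells, MATCHES original -> period = 1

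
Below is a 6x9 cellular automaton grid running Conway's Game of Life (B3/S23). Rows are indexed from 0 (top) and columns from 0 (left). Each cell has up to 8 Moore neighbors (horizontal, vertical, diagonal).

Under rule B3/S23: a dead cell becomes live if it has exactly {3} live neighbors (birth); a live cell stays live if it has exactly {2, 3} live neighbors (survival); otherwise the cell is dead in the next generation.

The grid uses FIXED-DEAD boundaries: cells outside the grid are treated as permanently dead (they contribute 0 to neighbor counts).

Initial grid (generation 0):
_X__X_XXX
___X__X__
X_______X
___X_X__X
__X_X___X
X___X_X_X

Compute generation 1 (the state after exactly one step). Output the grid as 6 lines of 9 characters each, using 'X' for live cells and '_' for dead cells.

Answer: _____XXX_
_____XX_X
____X__X_
___XX__XX
____X___X
___X_X_X_

Derivation:
Simulating step by step:
Generation 0 (given above): 19 live cells
Generation 1: 17 live cells
(generation 1 grid is the final answer)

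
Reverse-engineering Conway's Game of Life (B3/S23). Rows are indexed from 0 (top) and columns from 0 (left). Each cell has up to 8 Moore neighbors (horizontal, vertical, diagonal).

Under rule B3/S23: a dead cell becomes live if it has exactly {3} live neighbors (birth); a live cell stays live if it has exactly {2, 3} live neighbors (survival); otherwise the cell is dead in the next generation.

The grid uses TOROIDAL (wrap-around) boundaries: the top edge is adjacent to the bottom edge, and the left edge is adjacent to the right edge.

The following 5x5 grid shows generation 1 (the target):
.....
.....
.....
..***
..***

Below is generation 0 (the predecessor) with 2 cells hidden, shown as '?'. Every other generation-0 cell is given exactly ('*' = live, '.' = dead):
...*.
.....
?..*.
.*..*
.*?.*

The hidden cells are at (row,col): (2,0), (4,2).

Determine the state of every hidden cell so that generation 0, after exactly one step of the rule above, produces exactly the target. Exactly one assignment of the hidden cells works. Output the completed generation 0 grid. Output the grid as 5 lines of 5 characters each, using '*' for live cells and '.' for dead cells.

Answer: ...*.
.....
...*.
.*..*
.*..*

Derivation:
Hidden generation-0 cells (in order): (2,0), (4,2).
A hidden cell only influences target cells in its own 3x3 neighborhood. Try each of the 2^2 = 4 assignments, step the completed generation 0 forward once under B3/S23, and compare with the target:
  (2,0)=. (4,2)=. -> step reproduces the target at every cell -> ACCEPT
  (2,0)=. (4,2)=* -> step gives (0,2)='*' but target has '.' -> reject
  (2,0)=* (4,2)=. -> step gives (1,4)='*' but target has '.' -> reject
  (2,0)=* (4,2)=* -> step gives (0,2)='*' but target has '.' -> reject
Unique solution: (2,0)=dead, (4,2)=dead.
Check: live-neighbor counts of every cell in the completed generation 0:
21212
00222
21212
41332
41332
Applying B3/S23 to generation 0 with these counts gives:
.....
.....
.....
..***
..***
which matches the target exactly.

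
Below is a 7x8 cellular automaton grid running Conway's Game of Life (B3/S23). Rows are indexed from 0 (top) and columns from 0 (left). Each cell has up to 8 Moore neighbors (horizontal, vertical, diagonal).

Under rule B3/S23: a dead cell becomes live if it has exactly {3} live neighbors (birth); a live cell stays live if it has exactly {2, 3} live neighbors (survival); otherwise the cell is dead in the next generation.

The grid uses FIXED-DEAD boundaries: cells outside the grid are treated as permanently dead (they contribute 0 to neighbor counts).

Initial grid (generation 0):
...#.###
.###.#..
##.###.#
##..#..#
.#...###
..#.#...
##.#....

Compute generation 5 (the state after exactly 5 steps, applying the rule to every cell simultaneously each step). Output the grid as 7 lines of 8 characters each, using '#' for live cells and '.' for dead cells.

Simulating step by step:
Generation 0 (given above): 27 live cells
Generation 1: 26 live cells
...#.##.
##.....#
.....#..
...#...#
########
#.#####.
.###....
Generation 2: 13 live cells
......#.
....##..
......#.
.#.#...#
#......#
#......#
.#...#..
Generation 3: 15 live cells
.....#..
.....##.
....###.
......##
##....##
##....#.
........
Generation 4: 10 live cells
.....##.
........
....#...
........
##...#..
##....##
........
Generation 5: 7 live cells
(generation 5 grid is the final answer)

Answer: ........
.....#..
........
........
##....#.
##....#.
........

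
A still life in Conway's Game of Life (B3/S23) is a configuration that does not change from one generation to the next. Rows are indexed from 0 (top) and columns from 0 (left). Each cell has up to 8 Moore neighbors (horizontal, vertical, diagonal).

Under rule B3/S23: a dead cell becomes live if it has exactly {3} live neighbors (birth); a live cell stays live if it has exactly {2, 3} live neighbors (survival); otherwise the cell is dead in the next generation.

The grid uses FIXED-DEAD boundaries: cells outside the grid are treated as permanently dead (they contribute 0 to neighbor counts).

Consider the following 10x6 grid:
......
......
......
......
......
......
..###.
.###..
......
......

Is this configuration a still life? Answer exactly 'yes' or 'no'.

Compute generation 1 and compare to generation 0 (given above):
Generation 1:
......
......
......
......
......
...#..
.#..#.
.#..#.
..#...
......
Cell (5,3) differs: gen0=0 vs gen1=1 -> NOT a still life.

Answer: no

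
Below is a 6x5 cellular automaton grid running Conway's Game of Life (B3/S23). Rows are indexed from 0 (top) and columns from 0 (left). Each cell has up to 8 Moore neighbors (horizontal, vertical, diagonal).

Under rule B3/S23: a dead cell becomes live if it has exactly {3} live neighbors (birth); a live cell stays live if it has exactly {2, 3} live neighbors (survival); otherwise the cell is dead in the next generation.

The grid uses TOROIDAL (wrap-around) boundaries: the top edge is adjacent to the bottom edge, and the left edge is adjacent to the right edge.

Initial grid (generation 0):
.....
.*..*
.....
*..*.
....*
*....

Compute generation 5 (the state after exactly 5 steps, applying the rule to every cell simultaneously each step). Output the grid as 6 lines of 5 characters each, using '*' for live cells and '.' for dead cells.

Answer: .....
*...*
****.
.***.
****.
*...*

Derivation:
Simulating step by step:
Generation 0 (given above): 6 live cells
Generation 1: 6 live cells
*....
.....
*...*
....*
*...*
.....
Generation 2: 9 live cells
.....
*...*
*...*
...*.
*...*
*...*
Generation 3: 9 live cells
.....
*...*
*..*.
...*.
*..*.
*...*
Generation 4: 10 live cells
.....
*...*
*..*.
..**.
*..*.
*...*
Generation 5: 15 live cells
(generation 5 grid is the final answer)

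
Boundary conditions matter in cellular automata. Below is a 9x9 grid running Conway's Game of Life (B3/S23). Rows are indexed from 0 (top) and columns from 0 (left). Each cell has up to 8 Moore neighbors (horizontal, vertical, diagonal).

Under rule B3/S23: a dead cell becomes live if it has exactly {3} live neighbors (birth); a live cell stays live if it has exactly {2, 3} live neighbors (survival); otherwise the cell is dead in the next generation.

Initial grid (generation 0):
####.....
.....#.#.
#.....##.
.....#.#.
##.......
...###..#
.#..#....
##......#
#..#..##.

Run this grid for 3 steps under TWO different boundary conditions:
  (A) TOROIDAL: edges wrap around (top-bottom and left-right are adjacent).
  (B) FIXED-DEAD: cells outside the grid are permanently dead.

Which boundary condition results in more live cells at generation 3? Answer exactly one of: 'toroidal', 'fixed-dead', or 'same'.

Under TOROIDAL boundary, generation 3:
.#..#....
#..#.#.#.
#......#.
##..##...
....##...
#...#....
.....#...
#........
#........
Population = 19

Under FIXED-DEAD boundary, generation 3:
.##....#.
..#...#.#
.........
....##..#
....####.
....#....
.....##..
......#..
.........
Population = 17

Comparison: toroidal=19, fixed-dead=17 -> toroidal

Answer: toroidal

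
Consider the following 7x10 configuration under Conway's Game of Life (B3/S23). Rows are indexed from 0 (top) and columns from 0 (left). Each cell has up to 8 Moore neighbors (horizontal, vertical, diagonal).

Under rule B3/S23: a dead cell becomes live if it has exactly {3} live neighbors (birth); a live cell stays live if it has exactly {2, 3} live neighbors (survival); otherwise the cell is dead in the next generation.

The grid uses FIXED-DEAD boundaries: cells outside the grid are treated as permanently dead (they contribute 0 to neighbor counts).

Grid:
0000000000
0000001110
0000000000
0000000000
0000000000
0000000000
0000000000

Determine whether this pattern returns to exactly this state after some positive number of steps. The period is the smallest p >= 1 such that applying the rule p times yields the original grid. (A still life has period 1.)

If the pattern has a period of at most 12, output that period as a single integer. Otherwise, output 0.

Answer: 2

Derivation:
Simulating and comparing each generation to the original:
Gen 0 (original, given above): 3 live cells
Gen 1: 3 live cells, differs from original
Gen 2: 3 live cells, MATCHES original -> period = 2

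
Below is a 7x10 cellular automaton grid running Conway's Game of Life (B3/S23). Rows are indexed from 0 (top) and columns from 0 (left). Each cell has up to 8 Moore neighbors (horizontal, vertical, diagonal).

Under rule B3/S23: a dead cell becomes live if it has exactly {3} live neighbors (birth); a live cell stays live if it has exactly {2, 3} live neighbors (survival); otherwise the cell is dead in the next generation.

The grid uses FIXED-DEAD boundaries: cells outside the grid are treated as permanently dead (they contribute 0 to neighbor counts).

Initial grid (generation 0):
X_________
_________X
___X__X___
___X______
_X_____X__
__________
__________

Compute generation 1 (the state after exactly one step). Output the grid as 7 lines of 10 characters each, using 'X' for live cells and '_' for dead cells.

Simulating step by step:
Generation 0 (given above): 7 live cells
Generation 1: 1 live cells
(generation 1 grid is the final answer)

Answer: __________
__________
__________
__X_______
__________
__________
__________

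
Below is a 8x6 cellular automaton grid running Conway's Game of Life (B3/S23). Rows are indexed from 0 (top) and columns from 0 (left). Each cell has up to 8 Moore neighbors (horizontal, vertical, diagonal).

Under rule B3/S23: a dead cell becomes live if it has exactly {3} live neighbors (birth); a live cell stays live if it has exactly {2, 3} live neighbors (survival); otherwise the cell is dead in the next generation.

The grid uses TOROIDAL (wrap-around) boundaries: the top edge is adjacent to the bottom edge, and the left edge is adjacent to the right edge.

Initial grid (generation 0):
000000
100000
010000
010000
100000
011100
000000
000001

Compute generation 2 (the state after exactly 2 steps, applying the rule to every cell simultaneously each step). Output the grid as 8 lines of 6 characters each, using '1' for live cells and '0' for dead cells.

Simulating step by step:
Generation 0 (given above): 8 live cells
Generation 1: 8 live cells
000000
000000
110000
110000
100000
011000
001000
000000
Generation 2: 9 live cells
(generation 2 grid is the final answer)

Answer: 000000
000000
110000
000001
101000
011000
011000
000000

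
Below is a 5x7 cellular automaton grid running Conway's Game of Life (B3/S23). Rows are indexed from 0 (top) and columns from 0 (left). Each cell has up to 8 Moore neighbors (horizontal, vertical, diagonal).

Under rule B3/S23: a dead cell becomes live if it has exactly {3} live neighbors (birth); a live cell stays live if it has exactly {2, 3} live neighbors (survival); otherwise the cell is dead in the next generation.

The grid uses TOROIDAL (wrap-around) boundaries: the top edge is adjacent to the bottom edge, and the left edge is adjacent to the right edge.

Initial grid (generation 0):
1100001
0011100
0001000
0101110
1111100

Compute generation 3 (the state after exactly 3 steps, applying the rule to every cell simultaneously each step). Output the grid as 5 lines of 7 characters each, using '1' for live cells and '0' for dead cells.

Answer: 0000000
0000000
1101011
0000111
0011000

Derivation:
Simulating step by step:
Generation 0 (given above): 16 live cells
Generation 1: 11 live cells
0000011
1111100
0000010
1100010
0000000
Generation 2: 17 live cells
1111111
1111100
0001010
0000001
1000010
Generation 3: 10 live cells
(generation 3 grid is the final answer)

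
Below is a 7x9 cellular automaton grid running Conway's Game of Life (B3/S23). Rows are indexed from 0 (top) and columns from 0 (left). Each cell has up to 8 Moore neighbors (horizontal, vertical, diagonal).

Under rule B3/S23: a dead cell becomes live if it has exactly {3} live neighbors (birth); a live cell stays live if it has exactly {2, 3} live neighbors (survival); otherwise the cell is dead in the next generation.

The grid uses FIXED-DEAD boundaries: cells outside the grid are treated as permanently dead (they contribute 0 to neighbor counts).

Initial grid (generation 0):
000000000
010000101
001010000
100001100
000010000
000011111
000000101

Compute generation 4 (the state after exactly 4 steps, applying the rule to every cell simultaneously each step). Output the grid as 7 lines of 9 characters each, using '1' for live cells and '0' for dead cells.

Simulating step by step:
Generation 0 (given above): 16 live cells
Generation 1: 12 live cells
000000000
000000000
010000110
000111000
000010000
000010101
000000101
Generation 2: 8 live cells
000000000
000000000
000011100
000111100
000000000
000000000
000001000
Generation 3: 7 live cells
000000000
000001000
000100100
000100100
000011000
000000000
000000000
Generation 4: 7 live cells
(generation 4 grid is the final answer)

Answer: 000000000
000000000
000011100
000100100
000011000
000000000
000000000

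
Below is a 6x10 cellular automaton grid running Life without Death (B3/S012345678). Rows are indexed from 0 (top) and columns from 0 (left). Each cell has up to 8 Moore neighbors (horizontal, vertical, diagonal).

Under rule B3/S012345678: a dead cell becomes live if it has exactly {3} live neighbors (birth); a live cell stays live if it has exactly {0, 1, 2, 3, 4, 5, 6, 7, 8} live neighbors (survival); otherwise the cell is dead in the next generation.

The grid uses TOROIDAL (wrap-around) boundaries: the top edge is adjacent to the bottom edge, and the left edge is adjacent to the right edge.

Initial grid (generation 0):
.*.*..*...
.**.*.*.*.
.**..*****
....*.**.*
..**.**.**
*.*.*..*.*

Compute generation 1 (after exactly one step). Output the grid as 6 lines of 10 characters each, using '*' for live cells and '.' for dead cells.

Answer: .*.**.*.**
.**.*.*.**
.**.******
.*..*.**.*
.***.**.**
*.*.*..*.*

Derivation:
Simulating step by step:
Generation 0 (given above): 30 live cells
Generation 1: 37 live cells
(generation 1 grid is the final answer)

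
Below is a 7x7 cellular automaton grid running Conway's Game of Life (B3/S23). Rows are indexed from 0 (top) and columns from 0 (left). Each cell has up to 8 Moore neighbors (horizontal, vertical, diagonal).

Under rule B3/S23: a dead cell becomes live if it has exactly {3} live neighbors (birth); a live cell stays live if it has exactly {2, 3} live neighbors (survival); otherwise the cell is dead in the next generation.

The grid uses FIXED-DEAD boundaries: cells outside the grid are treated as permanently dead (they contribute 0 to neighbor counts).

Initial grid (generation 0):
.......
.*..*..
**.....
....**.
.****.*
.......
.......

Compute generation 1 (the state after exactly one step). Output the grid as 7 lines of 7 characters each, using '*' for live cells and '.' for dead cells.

Answer: .......
**.....
**..**.
*...**.
..***..
..**...
.......

Derivation:
Simulating step by step:
Generation 0 (given above): 11 live cells
Generation 1: 14 live cells
(generation 1 grid is the final answer)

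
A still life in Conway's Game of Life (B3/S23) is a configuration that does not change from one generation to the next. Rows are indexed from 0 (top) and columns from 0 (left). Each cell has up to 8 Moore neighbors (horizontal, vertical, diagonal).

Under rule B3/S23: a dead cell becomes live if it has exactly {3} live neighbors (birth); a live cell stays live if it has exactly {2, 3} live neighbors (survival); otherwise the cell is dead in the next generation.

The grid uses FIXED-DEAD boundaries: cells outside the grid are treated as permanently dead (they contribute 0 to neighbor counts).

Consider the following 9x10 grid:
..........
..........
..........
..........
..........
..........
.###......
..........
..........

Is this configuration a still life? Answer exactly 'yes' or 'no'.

Answer: no

Derivation:
Compute generation 1 and compare to generation 0 (given above):
Generation 1:
..........
..........
..........
..........
..........
..#.......
..#.......
..#.......
..........
Cell (5,2) differs: gen0=0 vs gen1=1 -> NOT a still life.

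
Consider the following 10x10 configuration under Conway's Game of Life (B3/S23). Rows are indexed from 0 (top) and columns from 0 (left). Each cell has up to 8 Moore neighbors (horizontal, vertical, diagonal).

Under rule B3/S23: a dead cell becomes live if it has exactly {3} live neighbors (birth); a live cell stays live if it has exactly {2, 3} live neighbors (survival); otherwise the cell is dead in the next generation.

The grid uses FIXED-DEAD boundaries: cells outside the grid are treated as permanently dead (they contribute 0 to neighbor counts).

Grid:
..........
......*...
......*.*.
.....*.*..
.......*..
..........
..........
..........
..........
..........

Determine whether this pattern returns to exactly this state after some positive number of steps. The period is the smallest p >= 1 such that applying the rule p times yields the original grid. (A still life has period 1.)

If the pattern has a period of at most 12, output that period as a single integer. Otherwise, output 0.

Answer: 2

Derivation:
Simulating and comparing each generation to the original:
Gen 0 (original, given above): 6 live cells
Gen 1: 6 live cells, differs from original
Gen 2: 6 live cells, MATCHES original -> period = 2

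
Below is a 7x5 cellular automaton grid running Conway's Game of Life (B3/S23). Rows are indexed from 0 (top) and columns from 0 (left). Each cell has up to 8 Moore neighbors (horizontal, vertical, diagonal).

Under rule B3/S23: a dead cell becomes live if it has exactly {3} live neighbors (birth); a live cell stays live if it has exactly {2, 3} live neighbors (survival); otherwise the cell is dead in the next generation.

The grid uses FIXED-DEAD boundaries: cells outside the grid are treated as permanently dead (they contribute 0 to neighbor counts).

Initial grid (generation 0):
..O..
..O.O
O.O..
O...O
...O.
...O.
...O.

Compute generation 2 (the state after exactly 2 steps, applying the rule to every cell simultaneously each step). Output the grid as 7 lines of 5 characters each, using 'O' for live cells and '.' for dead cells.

Answer: .....
.....
..O..
..OOO
.....
..O.O
...O.

Derivation:
Simulating step by step:
Generation 0 (given above): 10 live cells
Generation 1: 9 live cells
...O.
..O..
.....
.O.O.
...OO
..OOO
.....
Generation 2: 7 live cells
(generation 2 grid is the final answer)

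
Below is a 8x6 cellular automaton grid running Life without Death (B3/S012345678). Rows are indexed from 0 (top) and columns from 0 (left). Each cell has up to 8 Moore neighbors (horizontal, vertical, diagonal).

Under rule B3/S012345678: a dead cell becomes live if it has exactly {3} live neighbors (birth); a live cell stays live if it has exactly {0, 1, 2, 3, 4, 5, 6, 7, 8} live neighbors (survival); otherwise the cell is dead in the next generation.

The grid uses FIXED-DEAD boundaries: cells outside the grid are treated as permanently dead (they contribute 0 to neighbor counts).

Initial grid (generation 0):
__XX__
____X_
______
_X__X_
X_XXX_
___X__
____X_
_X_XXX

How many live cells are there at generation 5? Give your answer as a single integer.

Simulating step by step:
Generation 0 (given above): 15 live cells
Generation 1: 21 live cells
__XX__
___XX_
______
_XX_X_
XXXXX_
__XX__
__X_XX
_X_XXX
Generation 2: 29 live cells
__XXX_
__XXX_
__X_X_
XXX_X_
XXXXX_
__XX_X
_XX_XX
_XXXXX
Generation 3: 35 live cells
__XXX_
_XXXXX
__X_XX
XXX_XX
XXXXXX
X_XX_X
_XX_XX
_XXXXX
Generation 4: 39 live cells
_XXXXX
_XXXXX
X_X_XX
XXX_XX
XXXXXX
X_XX_X
XXX_XX
_XXXXX
Generation 5: 41 live cells
_XXXXX
XXXXXX
X_X_XX
XXX_XX
XXXXXX
X_XX_X
XXX_XX
XXXXXX
Population at generation 5: 41

Answer: 41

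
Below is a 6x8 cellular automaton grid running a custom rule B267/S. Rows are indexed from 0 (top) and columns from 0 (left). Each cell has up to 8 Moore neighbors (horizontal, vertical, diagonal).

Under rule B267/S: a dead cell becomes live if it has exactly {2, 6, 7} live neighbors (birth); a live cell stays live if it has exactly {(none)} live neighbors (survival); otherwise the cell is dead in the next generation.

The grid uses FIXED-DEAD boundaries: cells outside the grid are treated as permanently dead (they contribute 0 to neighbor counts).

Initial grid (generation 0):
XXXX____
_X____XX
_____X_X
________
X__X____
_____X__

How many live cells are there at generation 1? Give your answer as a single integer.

Answer: 9

Derivation:
Simulating step by step:
Generation 0 (given above): 12 live cells
Generation 1: 9 live cells
______XX
___XXX__
________
____X_X_
____X___
____X___
Population at generation 1: 9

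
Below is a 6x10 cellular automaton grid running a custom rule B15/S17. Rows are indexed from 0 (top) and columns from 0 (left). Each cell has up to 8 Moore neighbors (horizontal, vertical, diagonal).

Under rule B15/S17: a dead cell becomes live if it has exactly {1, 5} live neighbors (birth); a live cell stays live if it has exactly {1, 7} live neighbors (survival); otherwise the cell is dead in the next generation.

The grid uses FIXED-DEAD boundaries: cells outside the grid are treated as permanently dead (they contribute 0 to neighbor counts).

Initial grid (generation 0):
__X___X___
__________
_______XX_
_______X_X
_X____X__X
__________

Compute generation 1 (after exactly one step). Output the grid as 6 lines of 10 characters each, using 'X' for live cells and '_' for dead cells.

Answer: _X_X_X_X__
_XXX_X___X
__________
XXX__X__X_
X_X__XX__X
XXX__XXXXX

Derivation:
Simulating step by step:
Generation 0 (given above): 9 live cells
Generation 1: 27 live cells
(generation 1 grid is the final answer)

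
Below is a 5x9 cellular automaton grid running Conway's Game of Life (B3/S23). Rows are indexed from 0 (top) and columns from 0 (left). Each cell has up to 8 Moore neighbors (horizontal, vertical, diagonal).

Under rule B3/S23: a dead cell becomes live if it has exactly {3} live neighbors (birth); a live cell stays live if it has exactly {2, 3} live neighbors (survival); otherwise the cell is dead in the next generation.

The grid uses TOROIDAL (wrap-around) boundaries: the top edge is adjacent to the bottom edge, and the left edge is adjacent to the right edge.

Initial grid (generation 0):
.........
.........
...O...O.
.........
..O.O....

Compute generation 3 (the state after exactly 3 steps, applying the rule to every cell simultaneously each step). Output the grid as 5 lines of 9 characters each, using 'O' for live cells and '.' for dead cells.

Answer: .........
.........
.........
.........
.........

Derivation:
Simulating step by step:
Generation 0 (given above): 4 live cells
Generation 1: 1 live cells
.........
.........
.........
...O.....
.........
Generation 2: 0 live cells
.........
.........
.........
.........
.........
Generation 3: 0 live cells
(generation 3 grid is the final answer)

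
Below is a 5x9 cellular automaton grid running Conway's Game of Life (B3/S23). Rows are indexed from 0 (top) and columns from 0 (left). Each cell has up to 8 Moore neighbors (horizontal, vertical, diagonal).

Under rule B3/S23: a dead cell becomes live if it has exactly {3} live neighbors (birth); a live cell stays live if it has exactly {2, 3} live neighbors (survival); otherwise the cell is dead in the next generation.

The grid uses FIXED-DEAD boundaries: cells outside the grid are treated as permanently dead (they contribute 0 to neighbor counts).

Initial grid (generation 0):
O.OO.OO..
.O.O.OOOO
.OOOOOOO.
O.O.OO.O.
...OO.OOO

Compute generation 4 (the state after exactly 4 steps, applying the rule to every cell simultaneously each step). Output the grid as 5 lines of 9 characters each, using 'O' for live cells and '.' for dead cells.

Simulating step by step:
Generation 0 (given above): 28 live cells
Generation 1: 12 live cells
.OOO.O...
O.......O
O........
.........
...OO.OOO
Generation 2: 6 live cells
.OO......
O.O......
.........
.......O.
.......O.
Generation 3: 3 live cells
.OO......
..O......
.........
.........
.........
Generation 4: 4 live cells
(generation 4 grid is the final answer)

Answer: .OO......
.OO......
.........
.........
.........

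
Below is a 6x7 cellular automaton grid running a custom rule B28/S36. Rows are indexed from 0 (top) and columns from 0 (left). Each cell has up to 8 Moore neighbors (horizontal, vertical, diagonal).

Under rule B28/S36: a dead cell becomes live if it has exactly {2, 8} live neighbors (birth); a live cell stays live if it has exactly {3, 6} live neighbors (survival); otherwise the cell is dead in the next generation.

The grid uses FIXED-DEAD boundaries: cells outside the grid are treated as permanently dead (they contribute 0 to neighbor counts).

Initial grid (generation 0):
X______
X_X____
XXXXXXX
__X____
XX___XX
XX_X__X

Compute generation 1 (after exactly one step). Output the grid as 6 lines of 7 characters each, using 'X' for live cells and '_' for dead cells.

Simulating step by step:
Generation 0 (given above): 19 live cells
Generation 1: 9 live cells
(generation 1 grid is the final answer)

Answer: _______
X_X___X
_______
_______
X__XX__
XX__X__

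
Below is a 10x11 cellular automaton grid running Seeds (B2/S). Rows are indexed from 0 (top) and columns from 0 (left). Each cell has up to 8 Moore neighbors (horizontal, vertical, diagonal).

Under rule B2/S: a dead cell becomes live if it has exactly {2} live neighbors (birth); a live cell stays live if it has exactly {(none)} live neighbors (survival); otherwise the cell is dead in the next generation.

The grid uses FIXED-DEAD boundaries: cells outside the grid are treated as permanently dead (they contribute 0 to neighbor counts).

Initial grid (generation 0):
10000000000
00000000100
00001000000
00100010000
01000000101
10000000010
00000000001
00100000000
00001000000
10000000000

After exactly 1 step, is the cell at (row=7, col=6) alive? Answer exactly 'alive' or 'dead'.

Simulating step by step:
Generation 0 (given above): 14 live cells
Generation 1: 18 live cells
00000000000
00000000000
00010101000
01010101010
10100001000
01000000100
01000000010
00010000000
01010000000
00000000000

Cell (7,6) at generation 1: 0 -> dead

Answer: dead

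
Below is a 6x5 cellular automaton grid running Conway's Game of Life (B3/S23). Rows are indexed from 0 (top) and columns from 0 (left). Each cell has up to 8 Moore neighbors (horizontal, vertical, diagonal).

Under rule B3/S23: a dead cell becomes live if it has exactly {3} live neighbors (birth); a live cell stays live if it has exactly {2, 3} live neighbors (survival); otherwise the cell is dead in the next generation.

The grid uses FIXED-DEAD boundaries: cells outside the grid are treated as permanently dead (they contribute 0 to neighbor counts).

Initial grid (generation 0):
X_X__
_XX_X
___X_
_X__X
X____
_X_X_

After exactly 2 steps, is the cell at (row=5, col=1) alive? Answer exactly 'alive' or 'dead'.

Answer: alive

Derivation:
Simulating step by step:
Generation 0 (given above): 11 live cells
Generation 1: 10 live cells
__XX_
_XX__
_X_XX
_____
XXX__
_____
Generation 2: 11 live cells
_XXX_
_X__X
_X_X_
X__X_
_X___
_X___

Cell (5,1) at generation 2: 1 -> alive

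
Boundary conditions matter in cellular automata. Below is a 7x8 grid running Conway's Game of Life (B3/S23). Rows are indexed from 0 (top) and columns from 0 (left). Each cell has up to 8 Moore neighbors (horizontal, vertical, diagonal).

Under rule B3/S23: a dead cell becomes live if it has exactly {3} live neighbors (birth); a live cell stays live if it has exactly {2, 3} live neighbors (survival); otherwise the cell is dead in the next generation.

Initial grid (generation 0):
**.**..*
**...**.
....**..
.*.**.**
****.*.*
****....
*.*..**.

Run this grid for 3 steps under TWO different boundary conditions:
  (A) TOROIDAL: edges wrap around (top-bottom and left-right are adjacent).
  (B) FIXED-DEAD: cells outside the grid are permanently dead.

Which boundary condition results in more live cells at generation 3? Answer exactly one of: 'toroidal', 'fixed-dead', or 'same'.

Answer: toroidal

Derivation:
Under TOROIDAL boundary, generation 3:
....*.*.
..***...
***.....
........
.....*..
....*...
...*..*.
Population = 12

Under FIXED-DEAD boundary, generation 3:
.....***
....*...
........
......**
........
........
........
Population = 6

Comparison: toroidal=12, fixed-dead=6 -> toroidal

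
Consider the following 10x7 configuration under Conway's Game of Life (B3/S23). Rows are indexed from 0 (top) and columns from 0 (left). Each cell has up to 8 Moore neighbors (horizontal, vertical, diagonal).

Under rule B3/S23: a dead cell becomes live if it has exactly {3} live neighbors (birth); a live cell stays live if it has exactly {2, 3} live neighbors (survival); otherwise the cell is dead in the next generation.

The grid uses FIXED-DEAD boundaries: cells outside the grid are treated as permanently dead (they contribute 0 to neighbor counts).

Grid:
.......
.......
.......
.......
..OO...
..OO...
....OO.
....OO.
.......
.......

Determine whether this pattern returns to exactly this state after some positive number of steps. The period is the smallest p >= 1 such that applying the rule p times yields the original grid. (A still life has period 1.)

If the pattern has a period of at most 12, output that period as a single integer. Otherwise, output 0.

Answer: 2

Derivation:
Simulating and comparing each generation to the original:
Gen 0 (original, given above): 8 live cells
Gen 1: 6 live cells, differs from original
Gen 2: 8 live cells, MATCHES original -> period = 2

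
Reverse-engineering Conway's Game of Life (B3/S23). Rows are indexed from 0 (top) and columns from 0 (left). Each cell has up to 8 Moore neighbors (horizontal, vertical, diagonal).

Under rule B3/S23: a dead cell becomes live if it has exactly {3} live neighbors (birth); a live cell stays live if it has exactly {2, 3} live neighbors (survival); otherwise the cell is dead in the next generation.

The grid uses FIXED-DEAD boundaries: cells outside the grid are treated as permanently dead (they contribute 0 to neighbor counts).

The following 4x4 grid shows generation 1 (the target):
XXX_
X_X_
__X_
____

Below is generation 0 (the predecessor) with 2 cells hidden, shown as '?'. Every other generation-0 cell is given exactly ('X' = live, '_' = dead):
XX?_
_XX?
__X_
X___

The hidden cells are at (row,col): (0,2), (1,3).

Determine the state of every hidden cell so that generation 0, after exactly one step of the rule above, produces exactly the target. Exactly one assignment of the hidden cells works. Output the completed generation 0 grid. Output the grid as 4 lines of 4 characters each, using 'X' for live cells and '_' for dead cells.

Answer: XX__
_XX_
__X_
X___

Derivation:
Hidden generation-0 cells (in order): (0,2), (1,3).
A hidden cell only influences target cells in its own 3x3 neighborhood. Try each of the 2^2 = 4 assignments, step the completed generation 0 forward once under B3/S23, and compare with the target:
  (0,2)=_ (1,3)=_ -> step reproduces the target at every cell -> ACCEPT
  (0,2)=_ (1,3)=X -> step gives (0,2)='_' but target has 'X' -> reject
  (0,2)=X (1,3)=_ -> step gives (0,1)='_' but target has 'X' -> reject
  (0,2)=X (1,3)=X -> step gives (0,1)='_' but target has 'X' -> reject
Unique solution: (0,2)=dead, (1,3)=dead.
Check: live-neighbor counts of every cell in the completed generation 0:
2331
3432
2422
0211
Applying B3/S23 to generation 0 with these counts gives:
XXX_
X_X_
__X_
____
which matches the target exactly.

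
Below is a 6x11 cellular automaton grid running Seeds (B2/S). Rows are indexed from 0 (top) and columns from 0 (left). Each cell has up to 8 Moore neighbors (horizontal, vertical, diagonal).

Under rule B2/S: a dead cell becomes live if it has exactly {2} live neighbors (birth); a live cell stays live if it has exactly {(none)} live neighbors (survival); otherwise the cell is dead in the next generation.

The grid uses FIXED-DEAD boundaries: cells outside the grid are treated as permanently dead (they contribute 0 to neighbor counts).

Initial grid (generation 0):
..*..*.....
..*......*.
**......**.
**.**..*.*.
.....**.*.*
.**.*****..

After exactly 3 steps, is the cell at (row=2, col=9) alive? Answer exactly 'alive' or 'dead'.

Simulating step by step:
Generation 0 (given above): 25 live cells
Generation 1: 8 live cells
.*.*.......
*..*......*
....*..*...
...........
...........
...*.......
Generation 2: 4 live cells
*...*......
.*.........
...*.......
...........
...........
...........
Generation 3: 6 live cells
.*.........
*.***......
..*........
...........
...........
...........

Cell (2,9) at generation 3: 0 -> dead

Answer: dead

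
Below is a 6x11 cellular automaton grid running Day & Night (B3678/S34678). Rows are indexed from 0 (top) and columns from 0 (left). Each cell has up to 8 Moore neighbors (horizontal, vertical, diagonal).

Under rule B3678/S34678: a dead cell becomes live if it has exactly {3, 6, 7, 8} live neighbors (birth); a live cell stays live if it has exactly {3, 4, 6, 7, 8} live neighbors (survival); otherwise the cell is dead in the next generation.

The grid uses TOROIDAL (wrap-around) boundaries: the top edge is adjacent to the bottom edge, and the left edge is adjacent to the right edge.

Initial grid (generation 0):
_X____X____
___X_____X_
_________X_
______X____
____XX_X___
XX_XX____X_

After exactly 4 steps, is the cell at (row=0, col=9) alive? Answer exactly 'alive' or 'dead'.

Answer: dead

Derivation:
Simulating step by step:
Generation 0 (given above): 14 live cells
Generation 1: 12 live cells
X__XX_____X
___________
___________
_____X_____
___XXXX____
__X_X_X____
Generation 2: 9 live cells
___X_X_____
___________
___________
_____XX____
___XX_X____
___X_X_____
Generation 3: 9 live cells
___________
___________
___________
____XX_____
____X_X____
__XXXXX____
Generation 4: 9 live cells
___XXX_____
___________
___________
_____X_____
_____XX____
___XXX_____

Cell (0,9) at generation 4: 0 -> dead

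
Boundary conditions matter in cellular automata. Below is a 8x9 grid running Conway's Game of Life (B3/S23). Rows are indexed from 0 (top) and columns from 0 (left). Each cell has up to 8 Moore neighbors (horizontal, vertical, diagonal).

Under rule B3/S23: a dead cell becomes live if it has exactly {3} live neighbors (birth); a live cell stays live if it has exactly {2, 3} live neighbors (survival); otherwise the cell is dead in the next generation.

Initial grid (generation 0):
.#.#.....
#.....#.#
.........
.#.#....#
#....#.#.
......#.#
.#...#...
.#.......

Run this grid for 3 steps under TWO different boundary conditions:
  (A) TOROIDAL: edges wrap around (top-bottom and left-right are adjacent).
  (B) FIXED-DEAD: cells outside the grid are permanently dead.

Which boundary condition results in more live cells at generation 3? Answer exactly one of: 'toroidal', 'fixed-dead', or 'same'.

Under TOROIDAL boundary, generation 3:
..#.....#
##......#
.#.....#.
......#..
.#...##..
##...#...
#.....#.#
.#.......
Population = 18

Under FIXED-DEAD boundary, generation 3:
.........
.........
.........
.......#.
.....##.#
.....###.
.........
.........
Population = 7

Comparison: toroidal=18, fixed-dead=7 -> toroidal

Answer: toroidal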